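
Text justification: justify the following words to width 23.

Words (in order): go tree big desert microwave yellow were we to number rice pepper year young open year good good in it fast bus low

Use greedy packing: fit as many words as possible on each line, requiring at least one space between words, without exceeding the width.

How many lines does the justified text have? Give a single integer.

Answer: 6

Derivation:
Line 1: ['go', 'tree', 'big', 'desert'] (min_width=18, slack=5)
Line 2: ['microwave', 'yellow', 'were'] (min_width=21, slack=2)
Line 3: ['we', 'to', 'number', 'rice'] (min_width=17, slack=6)
Line 4: ['pepper', 'year', 'young', 'open'] (min_width=22, slack=1)
Line 5: ['year', 'good', 'good', 'in', 'it'] (min_width=20, slack=3)
Line 6: ['fast', 'bus', 'low'] (min_width=12, slack=11)
Total lines: 6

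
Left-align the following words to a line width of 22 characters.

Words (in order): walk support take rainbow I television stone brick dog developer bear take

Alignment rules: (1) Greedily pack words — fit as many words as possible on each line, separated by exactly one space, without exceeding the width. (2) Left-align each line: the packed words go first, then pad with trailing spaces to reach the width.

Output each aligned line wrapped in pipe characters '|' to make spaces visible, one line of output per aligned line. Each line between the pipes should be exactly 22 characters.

Answer: |walk support take     |
|rainbow I television  |
|stone brick dog       |
|developer bear take   |

Derivation:
Line 1: ['walk', 'support', 'take'] (min_width=17, slack=5)
Line 2: ['rainbow', 'I', 'television'] (min_width=20, slack=2)
Line 3: ['stone', 'brick', 'dog'] (min_width=15, slack=7)
Line 4: ['developer', 'bear', 'take'] (min_width=19, slack=3)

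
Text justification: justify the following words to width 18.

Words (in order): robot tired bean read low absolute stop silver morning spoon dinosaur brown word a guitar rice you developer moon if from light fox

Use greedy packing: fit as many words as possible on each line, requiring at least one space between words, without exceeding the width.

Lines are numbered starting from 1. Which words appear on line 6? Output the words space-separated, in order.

Answer: word a guitar rice

Derivation:
Line 1: ['robot', 'tired', 'bean'] (min_width=16, slack=2)
Line 2: ['read', 'low', 'absolute'] (min_width=17, slack=1)
Line 3: ['stop', 'silver'] (min_width=11, slack=7)
Line 4: ['morning', 'spoon'] (min_width=13, slack=5)
Line 5: ['dinosaur', 'brown'] (min_width=14, slack=4)
Line 6: ['word', 'a', 'guitar', 'rice'] (min_width=18, slack=0)
Line 7: ['you', 'developer', 'moon'] (min_width=18, slack=0)
Line 8: ['if', 'from', 'light', 'fox'] (min_width=17, slack=1)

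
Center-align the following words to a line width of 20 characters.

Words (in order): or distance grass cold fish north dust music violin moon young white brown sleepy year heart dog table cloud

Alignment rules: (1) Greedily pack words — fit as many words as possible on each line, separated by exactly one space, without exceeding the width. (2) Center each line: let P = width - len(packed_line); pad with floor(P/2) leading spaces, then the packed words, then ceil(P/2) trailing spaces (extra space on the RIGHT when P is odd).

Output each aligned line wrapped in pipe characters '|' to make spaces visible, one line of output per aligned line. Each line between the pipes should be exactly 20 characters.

Answer: | or distance grass  |
|cold fish north dust|
| music violin moon  |
| young white brown  |
| sleepy year heart  |
|  dog table cloud   |

Derivation:
Line 1: ['or', 'distance', 'grass'] (min_width=17, slack=3)
Line 2: ['cold', 'fish', 'north', 'dust'] (min_width=20, slack=0)
Line 3: ['music', 'violin', 'moon'] (min_width=17, slack=3)
Line 4: ['young', 'white', 'brown'] (min_width=17, slack=3)
Line 5: ['sleepy', 'year', 'heart'] (min_width=17, slack=3)
Line 6: ['dog', 'table', 'cloud'] (min_width=15, slack=5)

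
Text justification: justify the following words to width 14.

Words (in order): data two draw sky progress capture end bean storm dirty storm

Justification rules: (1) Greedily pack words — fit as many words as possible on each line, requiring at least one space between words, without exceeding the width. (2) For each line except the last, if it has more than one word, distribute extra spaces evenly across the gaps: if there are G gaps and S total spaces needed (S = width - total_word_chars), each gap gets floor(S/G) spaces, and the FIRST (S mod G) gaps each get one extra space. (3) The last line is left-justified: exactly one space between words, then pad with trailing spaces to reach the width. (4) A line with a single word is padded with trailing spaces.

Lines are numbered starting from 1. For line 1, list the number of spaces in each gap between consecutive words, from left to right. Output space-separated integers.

Line 1: ['data', 'two', 'draw'] (min_width=13, slack=1)
Line 2: ['sky', 'progress'] (min_width=12, slack=2)
Line 3: ['capture', 'end'] (min_width=11, slack=3)
Line 4: ['bean', 'storm'] (min_width=10, slack=4)
Line 5: ['dirty', 'storm'] (min_width=11, slack=3)

Answer: 2 1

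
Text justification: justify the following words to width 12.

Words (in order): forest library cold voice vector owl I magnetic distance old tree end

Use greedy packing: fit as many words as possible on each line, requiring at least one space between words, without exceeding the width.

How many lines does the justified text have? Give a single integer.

Line 1: ['forest'] (min_width=6, slack=6)
Line 2: ['library', 'cold'] (min_width=12, slack=0)
Line 3: ['voice', 'vector'] (min_width=12, slack=0)
Line 4: ['owl', 'I'] (min_width=5, slack=7)
Line 5: ['magnetic'] (min_width=8, slack=4)
Line 6: ['distance', 'old'] (min_width=12, slack=0)
Line 7: ['tree', 'end'] (min_width=8, slack=4)
Total lines: 7

Answer: 7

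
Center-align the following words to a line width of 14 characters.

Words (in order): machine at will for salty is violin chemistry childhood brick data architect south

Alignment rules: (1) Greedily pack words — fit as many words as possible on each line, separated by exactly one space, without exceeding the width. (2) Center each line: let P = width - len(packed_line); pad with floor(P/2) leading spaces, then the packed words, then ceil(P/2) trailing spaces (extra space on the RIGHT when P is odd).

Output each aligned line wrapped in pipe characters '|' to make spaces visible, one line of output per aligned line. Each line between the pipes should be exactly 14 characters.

Line 1: ['machine', 'at'] (min_width=10, slack=4)
Line 2: ['will', 'for', 'salty'] (min_width=14, slack=0)
Line 3: ['is', 'violin'] (min_width=9, slack=5)
Line 4: ['chemistry'] (min_width=9, slack=5)
Line 5: ['childhood'] (min_width=9, slack=5)
Line 6: ['brick', 'data'] (min_width=10, slack=4)
Line 7: ['architect'] (min_width=9, slack=5)
Line 8: ['south'] (min_width=5, slack=9)

Answer: |  machine at  |
|will for salty|
|  is violin   |
|  chemistry   |
|  childhood   |
|  brick data  |
|  architect   |
|    south     |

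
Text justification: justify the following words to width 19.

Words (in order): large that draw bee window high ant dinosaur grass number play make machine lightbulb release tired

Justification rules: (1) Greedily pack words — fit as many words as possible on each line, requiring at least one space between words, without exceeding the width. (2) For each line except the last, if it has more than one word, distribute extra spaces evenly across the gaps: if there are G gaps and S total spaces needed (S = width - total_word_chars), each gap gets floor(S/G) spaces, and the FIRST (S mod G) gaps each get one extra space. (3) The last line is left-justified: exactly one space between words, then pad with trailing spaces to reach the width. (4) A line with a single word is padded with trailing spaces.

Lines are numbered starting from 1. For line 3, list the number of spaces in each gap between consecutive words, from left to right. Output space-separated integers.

Line 1: ['large', 'that', 'draw', 'bee'] (min_width=19, slack=0)
Line 2: ['window', 'high', 'ant'] (min_width=15, slack=4)
Line 3: ['dinosaur', 'grass'] (min_width=14, slack=5)
Line 4: ['number', 'play', 'make'] (min_width=16, slack=3)
Line 5: ['machine', 'lightbulb'] (min_width=17, slack=2)
Line 6: ['release', 'tired'] (min_width=13, slack=6)

Answer: 6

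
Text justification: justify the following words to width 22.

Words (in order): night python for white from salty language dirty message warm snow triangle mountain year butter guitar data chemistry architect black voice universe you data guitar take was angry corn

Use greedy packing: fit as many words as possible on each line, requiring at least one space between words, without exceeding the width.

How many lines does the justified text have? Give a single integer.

Answer: 10

Derivation:
Line 1: ['night', 'python', 'for', 'white'] (min_width=22, slack=0)
Line 2: ['from', 'salty', 'language'] (min_width=19, slack=3)
Line 3: ['dirty', 'message', 'warm'] (min_width=18, slack=4)
Line 4: ['snow', 'triangle', 'mountain'] (min_width=22, slack=0)
Line 5: ['year', 'butter', 'guitar'] (min_width=18, slack=4)
Line 6: ['data', 'chemistry'] (min_width=14, slack=8)
Line 7: ['architect', 'black', 'voice'] (min_width=21, slack=1)
Line 8: ['universe', 'you', 'data'] (min_width=17, slack=5)
Line 9: ['guitar', 'take', 'was', 'angry'] (min_width=21, slack=1)
Line 10: ['corn'] (min_width=4, slack=18)
Total lines: 10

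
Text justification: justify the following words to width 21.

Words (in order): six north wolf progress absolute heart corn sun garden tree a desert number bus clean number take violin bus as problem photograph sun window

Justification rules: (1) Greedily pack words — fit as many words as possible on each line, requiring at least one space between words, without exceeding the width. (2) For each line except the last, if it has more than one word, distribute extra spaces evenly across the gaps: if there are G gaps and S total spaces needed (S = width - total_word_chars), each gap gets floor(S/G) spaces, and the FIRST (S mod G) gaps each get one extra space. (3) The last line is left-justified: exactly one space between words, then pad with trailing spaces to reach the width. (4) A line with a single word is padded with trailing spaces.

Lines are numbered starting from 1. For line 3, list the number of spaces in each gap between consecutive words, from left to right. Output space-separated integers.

Line 1: ['six', 'north', 'wolf'] (min_width=14, slack=7)
Line 2: ['progress', 'absolute'] (min_width=17, slack=4)
Line 3: ['heart', 'corn', 'sun', 'garden'] (min_width=21, slack=0)
Line 4: ['tree', 'a', 'desert', 'number'] (min_width=20, slack=1)
Line 5: ['bus', 'clean', 'number', 'take'] (min_width=21, slack=0)
Line 6: ['violin', 'bus', 'as', 'problem'] (min_width=21, slack=0)
Line 7: ['photograph', 'sun', 'window'] (min_width=21, slack=0)

Answer: 1 1 1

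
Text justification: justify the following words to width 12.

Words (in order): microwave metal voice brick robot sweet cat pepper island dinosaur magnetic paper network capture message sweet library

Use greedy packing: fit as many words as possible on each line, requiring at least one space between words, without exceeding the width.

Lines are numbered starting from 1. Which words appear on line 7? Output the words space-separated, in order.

Answer: dinosaur

Derivation:
Line 1: ['microwave'] (min_width=9, slack=3)
Line 2: ['metal', 'voice'] (min_width=11, slack=1)
Line 3: ['brick', 'robot'] (min_width=11, slack=1)
Line 4: ['sweet', 'cat'] (min_width=9, slack=3)
Line 5: ['pepper'] (min_width=6, slack=6)
Line 6: ['island'] (min_width=6, slack=6)
Line 7: ['dinosaur'] (min_width=8, slack=4)
Line 8: ['magnetic'] (min_width=8, slack=4)
Line 9: ['paper'] (min_width=5, slack=7)
Line 10: ['network'] (min_width=7, slack=5)
Line 11: ['capture'] (min_width=7, slack=5)
Line 12: ['message'] (min_width=7, slack=5)
Line 13: ['sweet'] (min_width=5, slack=7)
Line 14: ['library'] (min_width=7, slack=5)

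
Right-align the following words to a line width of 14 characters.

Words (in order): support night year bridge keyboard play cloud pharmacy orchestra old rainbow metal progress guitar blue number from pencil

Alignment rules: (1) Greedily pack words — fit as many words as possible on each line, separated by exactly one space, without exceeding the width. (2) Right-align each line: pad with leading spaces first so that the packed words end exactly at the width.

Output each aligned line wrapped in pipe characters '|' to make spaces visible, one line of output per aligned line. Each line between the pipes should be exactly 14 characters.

Line 1: ['support', 'night'] (min_width=13, slack=1)
Line 2: ['year', 'bridge'] (min_width=11, slack=3)
Line 3: ['keyboard', 'play'] (min_width=13, slack=1)
Line 4: ['cloud', 'pharmacy'] (min_width=14, slack=0)
Line 5: ['orchestra', 'old'] (min_width=13, slack=1)
Line 6: ['rainbow', 'metal'] (min_width=13, slack=1)
Line 7: ['progress'] (min_width=8, slack=6)
Line 8: ['guitar', 'blue'] (min_width=11, slack=3)
Line 9: ['number', 'from'] (min_width=11, slack=3)
Line 10: ['pencil'] (min_width=6, slack=8)

Answer: | support night|
|   year bridge|
| keyboard play|
|cloud pharmacy|
| orchestra old|
| rainbow metal|
|      progress|
|   guitar blue|
|   number from|
|        pencil|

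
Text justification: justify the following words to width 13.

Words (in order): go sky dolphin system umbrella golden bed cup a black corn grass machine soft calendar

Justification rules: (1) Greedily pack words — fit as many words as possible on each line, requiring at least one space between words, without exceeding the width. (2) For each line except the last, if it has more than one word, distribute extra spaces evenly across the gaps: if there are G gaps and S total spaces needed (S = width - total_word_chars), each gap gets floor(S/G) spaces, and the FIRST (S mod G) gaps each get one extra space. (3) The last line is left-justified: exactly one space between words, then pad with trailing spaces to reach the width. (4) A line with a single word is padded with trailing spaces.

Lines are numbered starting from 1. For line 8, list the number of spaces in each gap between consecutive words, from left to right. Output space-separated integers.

Answer: 2

Derivation:
Line 1: ['go', 'sky'] (min_width=6, slack=7)
Line 2: ['dolphin'] (min_width=7, slack=6)
Line 3: ['system'] (min_width=6, slack=7)
Line 4: ['umbrella'] (min_width=8, slack=5)
Line 5: ['golden', 'bed'] (min_width=10, slack=3)
Line 6: ['cup', 'a', 'black'] (min_width=11, slack=2)
Line 7: ['corn', 'grass'] (min_width=10, slack=3)
Line 8: ['machine', 'soft'] (min_width=12, slack=1)
Line 9: ['calendar'] (min_width=8, slack=5)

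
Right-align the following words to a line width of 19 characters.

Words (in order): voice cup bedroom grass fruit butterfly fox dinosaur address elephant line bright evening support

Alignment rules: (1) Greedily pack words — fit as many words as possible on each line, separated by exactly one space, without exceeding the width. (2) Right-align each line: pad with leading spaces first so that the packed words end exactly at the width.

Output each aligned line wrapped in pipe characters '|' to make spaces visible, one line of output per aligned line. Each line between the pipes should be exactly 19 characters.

Line 1: ['voice', 'cup', 'bedroom'] (min_width=17, slack=2)
Line 2: ['grass', 'fruit'] (min_width=11, slack=8)
Line 3: ['butterfly', 'fox'] (min_width=13, slack=6)
Line 4: ['dinosaur', 'address'] (min_width=16, slack=3)
Line 5: ['elephant', 'line'] (min_width=13, slack=6)
Line 6: ['bright', 'evening'] (min_width=14, slack=5)
Line 7: ['support'] (min_width=7, slack=12)

Answer: |  voice cup bedroom|
|        grass fruit|
|      butterfly fox|
|   dinosaur address|
|      elephant line|
|     bright evening|
|            support|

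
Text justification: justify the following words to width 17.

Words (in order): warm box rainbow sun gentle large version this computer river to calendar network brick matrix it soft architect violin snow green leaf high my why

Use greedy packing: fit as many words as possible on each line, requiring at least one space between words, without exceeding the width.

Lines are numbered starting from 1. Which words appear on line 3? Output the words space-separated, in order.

Line 1: ['warm', 'box', 'rainbow'] (min_width=16, slack=1)
Line 2: ['sun', 'gentle', 'large'] (min_width=16, slack=1)
Line 3: ['version', 'this'] (min_width=12, slack=5)
Line 4: ['computer', 'river', 'to'] (min_width=17, slack=0)
Line 5: ['calendar', 'network'] (min_width=16, slack=1)
Line 6: ['brick', 'matrix', 'it'] (min_width=15, slack=2)
Line 7: ['soft', 'architect'] (min_width=14, slack=3)
Line 8: ['violin', 'snow', 'green'] (min_width=17, slack=0)
Line 9: ['leaf', 'high', 'my', 'why'] (min_width=16, slack=1)

Answer: version this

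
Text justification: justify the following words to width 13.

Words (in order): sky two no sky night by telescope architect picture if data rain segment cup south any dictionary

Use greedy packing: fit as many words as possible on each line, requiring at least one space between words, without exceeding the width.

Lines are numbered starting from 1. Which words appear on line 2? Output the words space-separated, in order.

Answer: sky night by

Derivation:
Line 1: ['sky', 'two', 'no'] (min_width=10, slack=3)
Line 2: ['sky', 'night', 'by'] (min_width=12, slack=1)
Line 3: ['telescope'] (min_width=9, slack=4)
Line 4: ['architect'] (min_width=9, slack=4)
Line 5: ['picture', 'if'] (min_width=10, slack=3)
Line 6: ['data', 'rain'] (min_width=9, slack=4)
Line 7: ['segment', 'cup'] (min_width=11, slack=2)
Line 8: ['south', 'any'] (min_width=9, slack=4)
Line 9: ['dictionary'] (min_width=10, slack=3)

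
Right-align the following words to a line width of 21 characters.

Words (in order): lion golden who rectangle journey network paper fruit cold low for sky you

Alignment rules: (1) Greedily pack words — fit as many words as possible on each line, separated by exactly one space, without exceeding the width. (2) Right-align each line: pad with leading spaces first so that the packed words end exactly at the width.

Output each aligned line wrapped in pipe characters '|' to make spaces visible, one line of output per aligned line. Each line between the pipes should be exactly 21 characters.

Line 1: ['lion', 'golden', 'who'] (min_width=15, slack=6)
Line 2: ['rectangle', 'journey'] (min_width=17, slack=4)
Line 3: ['network', 'paper', 'fruit'] (min_width=19, slack=2)
Line 4: ['cold', 'low', 'for', 'sky', 'you'] (min_width=20, slack=1)

Answer: |      lion golden who|
|    rectangle journey|
|  network paper fruit|
| cold low for sky you|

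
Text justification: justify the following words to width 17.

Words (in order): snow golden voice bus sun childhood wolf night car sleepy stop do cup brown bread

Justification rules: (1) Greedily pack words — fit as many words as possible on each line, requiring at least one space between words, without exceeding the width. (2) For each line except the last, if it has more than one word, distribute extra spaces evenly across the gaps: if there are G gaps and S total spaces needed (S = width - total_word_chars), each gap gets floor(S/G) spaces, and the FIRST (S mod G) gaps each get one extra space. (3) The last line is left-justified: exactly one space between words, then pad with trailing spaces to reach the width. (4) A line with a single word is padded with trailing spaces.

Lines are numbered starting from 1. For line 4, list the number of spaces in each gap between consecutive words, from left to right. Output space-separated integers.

Answer: 3 2

Derivation:
Line 1: ['snow', 'golden', 'voice'] (min_width=17, slack=0)
Line 2: ['bus', 'sun', 'childhood'] (min_width=17, slack=0)
Line 3: ['wolf', 'night', 'car'] (min_width=14, slack=3)
Line 4: ['sleepy', 'stop', 'do'] (min_width=14, slack=3)
Line 5: ['cup', 'brown', 'bread'] (min_width=15, slack=2)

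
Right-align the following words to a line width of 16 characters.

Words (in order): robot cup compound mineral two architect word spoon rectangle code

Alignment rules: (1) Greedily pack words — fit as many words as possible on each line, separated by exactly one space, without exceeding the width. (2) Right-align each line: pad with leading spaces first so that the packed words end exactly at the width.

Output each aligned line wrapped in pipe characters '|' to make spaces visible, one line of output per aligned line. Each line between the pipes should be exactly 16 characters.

Answer: |       robot cup|
|compound mineral|
|   two architect|
|      word spoon|
|  rectangle code|

Derivation:
Line 1: ['robot', 'cup'] (min_width=9, slack=7)
Line 2: ['compound', 'mineral'] (min_width=16, slack=0)
Line 3: ['two', 'architect'] (min_width=13, slack=3)
Line 4: ['word', 'spoon'] (min_width=10, slack=6)
Line 5: ['rectangle', 'code'] (min_width=14, slack=2)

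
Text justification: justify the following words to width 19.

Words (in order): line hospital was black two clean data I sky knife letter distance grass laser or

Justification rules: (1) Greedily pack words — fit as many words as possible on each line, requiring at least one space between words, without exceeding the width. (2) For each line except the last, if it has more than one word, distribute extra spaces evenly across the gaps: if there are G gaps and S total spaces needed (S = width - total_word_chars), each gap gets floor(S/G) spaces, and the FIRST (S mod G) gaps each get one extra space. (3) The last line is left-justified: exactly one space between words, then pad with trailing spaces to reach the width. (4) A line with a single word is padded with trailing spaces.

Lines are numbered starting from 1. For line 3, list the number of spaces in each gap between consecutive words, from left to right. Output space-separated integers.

Answer: 2 2 2

Derivation:
Line 1: ['line', 'hospital', 'was'] (min_width=17, slack=2)
Line 2: ['black', 'two', 'clean'] (min_width=15, slack=4)
Line 3: ['data', 'I', 'sky', 'knife'] (min_width=16, slack=3)
Line 4: ['letter', 'distance'] (min_width=15, slack=4)
Line 5: ['grass', 'laser', 'or'] (min_width=14, slack=5)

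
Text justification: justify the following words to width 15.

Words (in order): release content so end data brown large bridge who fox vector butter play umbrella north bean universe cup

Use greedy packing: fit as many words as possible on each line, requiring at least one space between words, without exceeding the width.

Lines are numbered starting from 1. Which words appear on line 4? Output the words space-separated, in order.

Line 1: ['release', 'content'] (min_width=15, slack=0)
Line 2: ['so', 'end', 'data'] (min_width=11, slack=4)
Line 3: ['brown', 'large'] (min_width=11, slack=4)
Line 4: ['bridge', 'who', 'fox'] (min_width=14, slack=1)
Line 5: ['vector', 'butter'] (min_width=13, slack=2)
Line 6: ['play', 'umbrella'] (min_width=13, slack=2)
Line 7: ['north', 'bean'] (min_width=10, slack=5)
Line 8: ['universe', 'cup'] (min_width=12, slack=3)

Answer: bridge who fox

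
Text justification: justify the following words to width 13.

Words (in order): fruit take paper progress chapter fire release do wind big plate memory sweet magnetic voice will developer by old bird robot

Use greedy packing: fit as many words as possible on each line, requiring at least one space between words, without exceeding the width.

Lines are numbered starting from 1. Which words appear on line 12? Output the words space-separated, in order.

Answer: old bird

Derivation:
Line 1: ['fruit', 'take'] (min_width=10, slack=3)
Line 2: ['paper'] (min_width=5, slack=8)
Line 3: ['progress'] (min_width=8, slack=5)
Line 4: ['chapter', 'fire'] (min_width=12, slack=1)
Line 5: ['release', 'do'] (min_width=10, slack=3)
Line 6: ['wind', 'big'] (min_width=8, slack=5)
Line 7: ['plate', 'memory'] (min_width=12, slack=1)
Line 8: ['sweet'] (min_width=5, slack=8)
Line 9: ['magnetic'] (min_width=8, slack=5)
Line 10: ['voice', 'will'] (min_width=10, slack=3)
Line 11: ['developer', 'by'] (min_width=12, slack=1)
Line 12: ['old', 'bird'] (min_width=8, slack=5)
Line 13: ['robot'] (min_width=5, slack=8)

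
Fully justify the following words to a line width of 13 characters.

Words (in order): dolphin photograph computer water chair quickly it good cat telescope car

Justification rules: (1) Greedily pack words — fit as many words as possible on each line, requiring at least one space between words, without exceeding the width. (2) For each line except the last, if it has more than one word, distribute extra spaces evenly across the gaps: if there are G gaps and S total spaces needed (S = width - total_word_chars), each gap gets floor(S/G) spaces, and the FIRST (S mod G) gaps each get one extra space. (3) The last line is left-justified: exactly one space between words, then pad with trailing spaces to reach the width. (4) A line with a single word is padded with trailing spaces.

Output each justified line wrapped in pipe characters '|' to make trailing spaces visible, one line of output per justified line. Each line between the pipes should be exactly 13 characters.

Answer: |dolphin      |
|photograph   |
|computer     |
|water   chair|
|quickly    it|
|good      cat|
|telescope car|

Derivation:
Line 1: ['dolphin'] (min_width=7, slack=6)
Line 2: ['photograph'] (min_width=10, slack=3)
Line 3: ['computer'] (min_width=8, slack=5)
Line 4: ['water', 'chair'] (min_width=11, slack=2)
Line 5: ['quickly', 'it'] (min_width=10, slack=3)
Line 6: ['good', 'cat'] (min_width=8, slack=5)
Line 7: ['telescope', 'car'] (min_width=13, slack=0)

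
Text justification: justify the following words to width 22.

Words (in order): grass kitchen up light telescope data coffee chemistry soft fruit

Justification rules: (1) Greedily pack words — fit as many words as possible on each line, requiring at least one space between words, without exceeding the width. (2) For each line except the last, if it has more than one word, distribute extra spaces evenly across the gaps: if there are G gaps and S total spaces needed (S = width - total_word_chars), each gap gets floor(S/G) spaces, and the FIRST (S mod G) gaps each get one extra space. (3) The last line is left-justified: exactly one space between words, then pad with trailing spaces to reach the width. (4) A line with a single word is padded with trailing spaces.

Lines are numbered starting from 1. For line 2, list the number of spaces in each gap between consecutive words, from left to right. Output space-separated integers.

Answer: 2 1

Derivation:
Line 1: ['grass', 'kitchen', 'up', 'light'] (min_width=22, slack=0)
Line 2: ['telescope', 'data', 'coffee'] (min_width=21, slack=1)
Line 3: ['chemistry', 'soft', 'fruit'] (min_width=20, slack=2)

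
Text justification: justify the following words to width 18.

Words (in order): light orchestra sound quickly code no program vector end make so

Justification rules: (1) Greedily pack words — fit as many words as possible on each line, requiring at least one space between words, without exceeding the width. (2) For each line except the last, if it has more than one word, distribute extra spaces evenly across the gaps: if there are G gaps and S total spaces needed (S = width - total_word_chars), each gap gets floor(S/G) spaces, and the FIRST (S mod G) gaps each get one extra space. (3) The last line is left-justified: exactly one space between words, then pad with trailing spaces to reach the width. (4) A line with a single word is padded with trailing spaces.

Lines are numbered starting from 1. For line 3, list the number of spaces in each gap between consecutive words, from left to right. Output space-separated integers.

Line 1: ['light', 'orchestra'] (min_width=15, slack=3)
Line 2: ['sound', 'quickly', 'code'] (min_width=18, slack=0)
Line 3: ['no', 'program', 'vector'] (min_width=17, slack=1)
Line 4: ['end', 'make', 'so'] (min_width=11, slack=7)

Answer: 2 1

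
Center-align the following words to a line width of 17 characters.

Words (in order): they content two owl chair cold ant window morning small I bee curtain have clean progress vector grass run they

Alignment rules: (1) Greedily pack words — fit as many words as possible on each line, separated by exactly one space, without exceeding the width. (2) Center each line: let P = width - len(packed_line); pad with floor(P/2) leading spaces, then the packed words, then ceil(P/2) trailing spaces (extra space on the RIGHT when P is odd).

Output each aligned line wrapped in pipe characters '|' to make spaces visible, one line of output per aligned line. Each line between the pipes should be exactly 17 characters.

Answer: |they content two |
| owl chair cold  |
|   ant window    |
| morning small I |
|bee curtain have |
| clean progress  |
|vector grass run |
|      they       |

Derivation:
Line 1: ['they', 'content', 'two'] (min_width=16, slack=1)
Line 2: ['owl', 'chair', 'cold'] (min_width=14, slack=3)
Line 3: ['ant', 'window'] (min_width=10, slack=7)
Line 4: ['morning', 'small', 'I'] (min_width=15, slack=2)
Line 5: ['bee', 'curtain', 'have'] (min_width=16, slack=1)
Line 6: ['clean', 'progress'] (min_width=14, slack=3)
Line 7: ['vector', 'grass', 'run'] (min_width=16, slack=1)
Line 8: ['they'] (min_width=4, slack=13)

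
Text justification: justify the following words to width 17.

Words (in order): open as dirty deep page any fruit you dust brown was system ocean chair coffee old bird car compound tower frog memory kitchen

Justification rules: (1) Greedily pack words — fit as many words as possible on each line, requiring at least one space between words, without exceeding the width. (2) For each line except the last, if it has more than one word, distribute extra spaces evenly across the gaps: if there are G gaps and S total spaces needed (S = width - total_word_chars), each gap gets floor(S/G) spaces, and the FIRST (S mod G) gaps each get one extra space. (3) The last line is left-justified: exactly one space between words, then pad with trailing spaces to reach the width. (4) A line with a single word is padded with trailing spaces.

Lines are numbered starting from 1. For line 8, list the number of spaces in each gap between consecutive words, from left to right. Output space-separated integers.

Answer: 1 1

Derivation:
Line 1: ['open', 'as', 'dirty'] (min_width=13, slack=4)
Line 2: ['deep', 'page', 'any'] (min_width=13, slack=4)
Line 3: ['fruit', 'you', 'dust'] (min_width=14, slack=3)
Line 4: ['brown', 'was', 'system'] (min_width=16, slack=1)
Line 5: ['ocean', 'chair'] (min_width=11, slack=6)
Line 6: ['coffee', 'old', 'bird'] (min_width=15, slack=2)
Line 7: ['car', 'compound'] (min_width=12, slack=5)
Line 8: ['tower', 'frog', 'memory'] (min_width=17, slack=0)
Line 9: ['kitchen'] (min_width=7, slack=10)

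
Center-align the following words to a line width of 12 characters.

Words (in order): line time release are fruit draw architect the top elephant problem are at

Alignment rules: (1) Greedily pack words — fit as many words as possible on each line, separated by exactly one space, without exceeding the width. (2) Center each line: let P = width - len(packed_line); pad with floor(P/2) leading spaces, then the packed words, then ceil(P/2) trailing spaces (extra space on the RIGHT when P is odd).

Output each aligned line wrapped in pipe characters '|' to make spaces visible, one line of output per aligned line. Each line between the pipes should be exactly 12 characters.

Line 1: ['line', 'time'] (min_width=9, slack=3)
Line 2: ['release', 'are'] (min_width=11, slack=1)
Line 3: ['fruit', 'draw'] (min_width=10, slack=2)
Line 4: ['architect'] (min_width=9, slack=3)
Line 5: ['the', 'top'] (min_width=7, slack=5)
Line 6: ['elephant'] (min_width=8, slack=4)
Line 7: ['problem', 'are'] (min_width=11, slack=1)
Line 8: ['at'] (min_width=2, slack=10)

Answer: | line time  |
|release are |
| fruit draw |
| architect  |
|  the top   |
|  elephant  |
|problem are |
|     at     |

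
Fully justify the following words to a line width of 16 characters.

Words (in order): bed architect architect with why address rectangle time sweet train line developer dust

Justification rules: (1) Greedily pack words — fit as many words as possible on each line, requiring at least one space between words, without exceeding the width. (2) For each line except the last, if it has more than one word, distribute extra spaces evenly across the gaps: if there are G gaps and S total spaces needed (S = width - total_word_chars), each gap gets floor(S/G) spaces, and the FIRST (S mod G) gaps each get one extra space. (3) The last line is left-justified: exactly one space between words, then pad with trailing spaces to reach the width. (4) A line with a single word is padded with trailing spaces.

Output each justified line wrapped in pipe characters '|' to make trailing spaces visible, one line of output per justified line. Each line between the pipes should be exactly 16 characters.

Line 1: ['bed', 'architect'] (min_width=13, slack=3)
Line 2: ['architect', 'with'] (min_width=14, slack=2)
Line 3: ['why', 'address'] (min_width=11, slack=5)
Line 4: ['rectangle', 'time'] (min_width=14, slack=2)
Line 5: ['sweet', 'train', 'line'] (min_width=16, slack=0)
Line 6: ['developer', 'dust'] (min_width=14, slack=2)

Answer: |bed    architect|
|architect   with|
|why      address|
|rectangle   time|
|sweet train line|
|developer dust  |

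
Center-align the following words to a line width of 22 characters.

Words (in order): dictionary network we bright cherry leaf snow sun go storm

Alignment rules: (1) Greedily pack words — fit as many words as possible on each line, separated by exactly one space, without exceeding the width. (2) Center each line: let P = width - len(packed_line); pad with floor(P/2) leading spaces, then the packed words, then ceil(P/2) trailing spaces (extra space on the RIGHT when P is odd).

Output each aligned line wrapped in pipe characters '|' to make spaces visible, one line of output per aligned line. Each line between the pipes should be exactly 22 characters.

Answer: |dictionary network we |
|  bright cherry leaf  |
|  snow sun go storm   |

Derivation:
Line 1: ['dictionary', 'network', 'we'] (min_width=21, slack=1)
Line 2: ['bright', 'cherry', 'leaf'] (min_width=18, slack=4)
Line 3: ['snow', 'sun', 'go', 'storm'] (min_width=17, slack=5)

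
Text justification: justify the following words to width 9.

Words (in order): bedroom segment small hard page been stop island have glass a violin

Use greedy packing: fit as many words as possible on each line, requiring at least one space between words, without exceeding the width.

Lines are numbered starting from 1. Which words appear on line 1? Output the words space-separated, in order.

Line 1: ['bedroom'] (min_width=7, slack=2)
Line 2: ['segment'] (min_width=7, slack=2)
Line 3: ['small'] (min_width=5, slack=4)
Line 4: ['hard', 'page'] (min_width=9, slack=0)
Line 5: ['been', 'stop'] (min_width=9, slack=0)
Line 6: ['island'] (min_width=6, slack=3)
Line 7: ['have'] (min_width=4, slack=5)
Line 8: ['glass', 'a'] (min_width=7, slack=2)
Line 9: ['violin'] (min_width=6, slack=3)

Answer: bedroom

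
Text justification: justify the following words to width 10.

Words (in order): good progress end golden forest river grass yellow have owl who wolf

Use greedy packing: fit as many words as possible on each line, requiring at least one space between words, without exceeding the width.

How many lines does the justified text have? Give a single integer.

Answer: 9

Derivation:
Line 1: ['good'] (min_width=4, slack=6)
Line 2: ['progress'] (min_width=8, slack=2)
Line 3: ['end', 'golden'] (min_width=10, slack=0)
Line 4: ['forest'] (min_width=6, slack=4)
Line 5: ['river'] (min_width=5, slack=5)
Line 6: ['grass'] (min_width=5, slack=5)
Line 7: ['yellow'] (min_width=6, slack=4)
Line 8: ['have', 'owl'] (min_width=8, slack=2)
Line 9: ['who', 'wolf'] (min_width=8, slack=2)
Total lines: 9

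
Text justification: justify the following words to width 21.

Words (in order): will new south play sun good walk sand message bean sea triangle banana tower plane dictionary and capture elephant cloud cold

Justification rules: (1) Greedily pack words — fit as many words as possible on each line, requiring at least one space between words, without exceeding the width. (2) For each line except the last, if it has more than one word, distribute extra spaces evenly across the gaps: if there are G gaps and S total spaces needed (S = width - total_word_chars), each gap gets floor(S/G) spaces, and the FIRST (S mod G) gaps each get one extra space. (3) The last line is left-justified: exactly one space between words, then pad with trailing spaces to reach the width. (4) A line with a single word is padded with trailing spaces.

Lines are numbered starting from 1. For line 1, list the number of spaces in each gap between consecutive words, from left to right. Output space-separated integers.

Answer: 2 2 1

Derivation:
Line 1: ['will', 'new', 'south', 'play'] (min_width=19, slack=2)
Line 2: ['sun', 'good', 'walk', 'sand'] (min_width=18, slack=3)
Line 3: ['message', 'bean', 'sea'] (min_width=16, slack=5)
Line 4: ['triangle', 'banana', 'tower'] (min_width=21, slack=0)
Line 5: ['plane', 'dictionary', 'and'] (min_width=20, slack=1)
Line 6: ['capture', 'elephant'] (min_width=16, slack=5)
Line 7: ['cloud', 'cold'] (min_width=10, slack=11)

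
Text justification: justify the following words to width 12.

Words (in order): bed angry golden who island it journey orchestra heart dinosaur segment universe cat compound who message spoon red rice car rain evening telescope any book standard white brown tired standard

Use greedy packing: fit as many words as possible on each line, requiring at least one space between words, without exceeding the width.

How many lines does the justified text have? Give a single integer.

Line 1: ['bed', 'angry'] (min_width=9, slack=3)
Line 2: ['golden', 'who'] (min_width=10, slack=2)
Line 3: ['island', 'it'] (min_width=9, slack=3)
Line 4: ['journey'] (min_width=7, slack=5)
Line 5: ['orchestra'] (min_width=9, slack=3)
Line 6: ['heart'] (min_width=5, slack=7)
Line 7: ['dinosaur'] (min_width=8, slack=4)
Line 8: ['segment'] (min_width=7, slack=5)
Line 9: ['universe', 'cat'] (min_width=12, slack=0)
Line 10: ['compound', 'who'] (min_width=12, slack=0)
Line 11: ['message'] (min_width=7, slack=5)
Line 12: ['spoon', 'red'] (min_width=9, slack=3)
Line 13: ['rice', 'car'] (min_width=8, slack=4)
Line 14: ['rain', 'evening'] (min_width=12, slack=0)
Line 15: ['telescope'] (min_width=9, slack=3)
Line 16: ['any', 'book'] (min_width=8, slack=4)
Line 17: ['standard'] (min_width=8, slack=4)
Line 18: ['white', 'brown'] (min_width=11, slack=1)
Line 19: ['tired'] (min_width=5, slack=7)
Line 20: ['standard'] (min_width=8, slack=4)
Total lines: 20

Answer: 20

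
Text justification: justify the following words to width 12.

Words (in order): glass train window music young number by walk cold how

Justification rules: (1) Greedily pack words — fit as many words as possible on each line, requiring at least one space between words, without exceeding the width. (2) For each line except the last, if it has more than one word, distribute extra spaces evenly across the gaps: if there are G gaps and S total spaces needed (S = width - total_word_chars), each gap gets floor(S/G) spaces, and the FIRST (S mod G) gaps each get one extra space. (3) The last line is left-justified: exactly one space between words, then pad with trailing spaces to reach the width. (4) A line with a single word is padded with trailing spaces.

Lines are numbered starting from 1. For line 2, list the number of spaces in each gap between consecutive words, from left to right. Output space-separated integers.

Answer: 1

Derivation:
Line 1: ['glass', 'train'] (min_width=11, slack=1)
Line 2: ['window', 'music'] (min_width=12, slack=0)
Line 3: ['young', 'number'] (min_width=12, slack=0)
Line 4: ['by', 'walk', 'cold'] (min_width=12, slack=0)
Line 5: ['how'] (min_width=3, slack=9)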